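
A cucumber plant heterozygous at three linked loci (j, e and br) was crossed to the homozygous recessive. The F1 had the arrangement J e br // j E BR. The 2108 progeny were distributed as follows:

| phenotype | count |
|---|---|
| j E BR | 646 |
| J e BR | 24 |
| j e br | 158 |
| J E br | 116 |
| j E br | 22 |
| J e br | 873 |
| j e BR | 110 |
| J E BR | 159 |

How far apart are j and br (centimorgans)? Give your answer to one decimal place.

The two rarest classes, J e BR and j E br, are the double crossovers. Comparing them with the parentals, only the br allele has switched, so br is the middle locus and the order is j – br – e.
Crossovers in the j–br interval produce the single-crossover classes j e br and J E BR (158 + 159 = 317) plus the double crossovers (46).
RF(j–br) = (317 + 46) / 2108 = 363/2108 = 0.1722 → 17.2 centimorgans.

17.2 centimorgans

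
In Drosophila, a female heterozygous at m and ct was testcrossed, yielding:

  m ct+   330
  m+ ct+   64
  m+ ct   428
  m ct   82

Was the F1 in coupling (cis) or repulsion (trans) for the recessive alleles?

The two most frequent classes are m+ ct (428) and m ct+ (330); these are the parental (non-recombinant) types.
So the F1 carried m+ ct on one chromosome and m ct+ on the other — the recessive alleles are on opposite chromosomes (trans / repulsion).

trans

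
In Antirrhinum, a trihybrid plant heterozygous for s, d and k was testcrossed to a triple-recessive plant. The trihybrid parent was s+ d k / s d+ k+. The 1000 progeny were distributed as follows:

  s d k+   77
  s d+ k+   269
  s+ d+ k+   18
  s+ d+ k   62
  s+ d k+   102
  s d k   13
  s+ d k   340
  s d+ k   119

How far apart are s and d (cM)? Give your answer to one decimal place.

The two rarest classes, s d k and s+ d+ k+, are the double crossovers. Comparing them with the parentals, only the s allele has switched, so s is the middle locus and the order is d – s – k.
Crossovers in the d–s interval produce the single-crossover classes s+ d+ k and s d k+ (62 + 77 = 139) plus the double crossovers (31).
RF(d–s) = (139 + 31) / 1000 = 170/1000 = 0.1700 → 17.0 cM.

17.0 cM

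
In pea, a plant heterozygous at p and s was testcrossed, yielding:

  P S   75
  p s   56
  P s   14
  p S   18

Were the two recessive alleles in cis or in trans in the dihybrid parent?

The two most frequent classes are P S (75) and p s (56); these are the parental (non-recombinant) types.
So the F1 carried P S on one chromosome and p s on the other — the recessive alleles are on the same chromosome (cis / coupling).

cis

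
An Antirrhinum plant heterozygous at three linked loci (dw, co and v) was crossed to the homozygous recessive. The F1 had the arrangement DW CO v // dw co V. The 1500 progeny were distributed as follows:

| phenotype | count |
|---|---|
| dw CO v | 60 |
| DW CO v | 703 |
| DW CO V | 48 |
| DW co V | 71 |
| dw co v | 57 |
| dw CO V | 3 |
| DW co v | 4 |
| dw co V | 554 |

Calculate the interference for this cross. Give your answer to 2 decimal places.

The two rarest classes, DW co v and dw CO V, are the double crossovers. Comparing them with the parentals, only the co allele has switched, so co is the middle locus and the order is v – co – dw.
v–co: (105 + 7)/1500 = 0.0747; co–dw: (131 + 7)/1500 = 0.0920.
Expected DCO frequency = 0.0747 × 0.0920 ≈ 0.00687; observed = 7/1500 ≈ 0.00467.
Coefficient of coincidence = 0.00467/0.00687 ≈ 0.68; interference = 1 − 0.68 = 0.32.

0.32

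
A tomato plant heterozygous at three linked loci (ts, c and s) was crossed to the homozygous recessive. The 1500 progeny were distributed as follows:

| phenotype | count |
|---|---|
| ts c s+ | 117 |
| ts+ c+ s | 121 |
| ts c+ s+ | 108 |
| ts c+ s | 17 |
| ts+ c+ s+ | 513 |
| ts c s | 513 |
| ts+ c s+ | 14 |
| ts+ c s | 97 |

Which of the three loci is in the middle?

c

The two most frequent reciprocal classes, ts c s and ts+ c+ s+, are the parental types, so the F1 was ts c s / ts+ c+ s+.
The two rarest classes, ts c+ s and ts+ c s+, are the double crossovers. Comparing them with the parentals, only the c allele has switched, so c is the middle locus and the order is s – c – ts.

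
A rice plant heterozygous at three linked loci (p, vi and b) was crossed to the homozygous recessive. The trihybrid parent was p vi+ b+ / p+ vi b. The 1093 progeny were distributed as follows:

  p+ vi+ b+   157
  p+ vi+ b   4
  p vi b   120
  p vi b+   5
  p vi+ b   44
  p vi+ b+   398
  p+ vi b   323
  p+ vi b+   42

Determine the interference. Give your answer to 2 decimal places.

0.64

The two rarest classes, p vi b+ and p+ vi+ b, are the double crossovers. Comparing them with the parentals, only the vi allele has switched, so vi is the middle locus and the order is p – vi – b.
p–vi: (277 + 9)/1093 = 0.2617; vi–b: (86 + 9)/1093 = 0.0869.
Expected DCO frequency = 0.2617 × 0.0869 ≈ 0.02274; observed = 9/1093 ≈ 0.00823.
Coefficient of coincidence = 0.00823/0.02274 ≈ 0.36; interference = 1 − 0.36 = 0.64.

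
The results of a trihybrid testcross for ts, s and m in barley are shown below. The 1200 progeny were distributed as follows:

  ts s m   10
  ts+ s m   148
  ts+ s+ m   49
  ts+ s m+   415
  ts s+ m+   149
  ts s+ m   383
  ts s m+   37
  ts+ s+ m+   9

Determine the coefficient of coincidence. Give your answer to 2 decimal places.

The two most frequent reciprocal classes, ts+ s m+ and ts s+ m, are the parental types, so the F1 was ts+ s m+ / ts s+ m.
The two rarest classes, ts+ s+ m+ and ts s m, are the double crossovers. Comparing them with the parentals, only the s allele has switched, so s is the middle locus and the order is m – s – ts.
m–s: (297 + 19)/1200 = 0.2633; s–ts: (86 + 19)/1200 = 0.0875.
Expected DCO frequency = 0.2633 × 0.0875 ≈ 0.02304; observed = 19/1200 ≈ 0.01583.
Coefficient of coincidence = 0.01583/0.02304 ≈ 0.69.

0.69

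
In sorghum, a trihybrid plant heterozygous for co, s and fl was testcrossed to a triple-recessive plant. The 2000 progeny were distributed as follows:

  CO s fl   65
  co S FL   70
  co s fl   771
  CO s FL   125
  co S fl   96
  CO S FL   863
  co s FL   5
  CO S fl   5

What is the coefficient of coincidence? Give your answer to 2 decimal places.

The two most frequent reciprocal classes, co s fl and CO S FL, are the parental types, so the F1 was co s fl / CO S FL.
The two rarest classes, co s FL and CO S fl, are the double crossovers. Comparing them with the parentals, only the fl allele has switched, so fl is the middle locus and the order is co – fl – s.
co–fl: (135 + 10)/2000 = 0.0725; fl–s: (221 + 10)/2000 = 0.1155.
Expected DCO frequency = 0.0725 × 0.1155 ≈ 0.00837; observed = 10/2000 ≈ 0.00500.
Coefficient of coincidence = 0.00500/0.00837 ≈ 0.60.

0.60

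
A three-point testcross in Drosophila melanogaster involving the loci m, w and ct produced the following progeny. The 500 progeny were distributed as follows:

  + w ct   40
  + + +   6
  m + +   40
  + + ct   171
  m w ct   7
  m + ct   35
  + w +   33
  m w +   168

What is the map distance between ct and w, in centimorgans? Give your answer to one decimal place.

18.6 centimorgans

The two most frequent reciprocal classes, + + ct and m w +, are the parental types, so the F1 was + + ct / m w +.
The two rarest classes, + + + and m w ct, are the double crossovers. Comparing them with the parentals, only the ct allele has switched, so ct is the middle locus and the order is m – ct – w.
Crossovers in the ct–w interval produce the single-crossover classes + w ct and m + + (40 + 40 = 80) plus the double crossovers (13).
RF(ct–w) = (80 + 13) / 500 = 93/500 = 0.1860 → 18.6 centimorgans.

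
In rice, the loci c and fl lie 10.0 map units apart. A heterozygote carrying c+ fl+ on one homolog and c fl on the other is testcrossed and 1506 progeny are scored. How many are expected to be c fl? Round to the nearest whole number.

678

A map distance of 10.0 map units corresponds to a recombination frequency of 0.100.
The F1 is c+ fl+ / c fl, so c fl is a parental gamete class with expected frequency (1 − r)/2 = 0.900/2 = 0.4500.
Expected number = 0.4500 × 1506 = 677.70 ≈ 678.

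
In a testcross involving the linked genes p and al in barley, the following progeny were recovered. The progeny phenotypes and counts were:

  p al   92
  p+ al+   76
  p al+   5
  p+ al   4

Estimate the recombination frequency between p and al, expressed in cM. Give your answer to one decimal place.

The two most frequent classes, p+ al+ (76) and p al (92), are the parental types, so the F1 was p+ al+ / p al.
The recombinant classes are p+ al and p al+: 4 + 5 = 9.
Recombination frequency = 9/177 = 0.0508 ≈ 5.1%, i.e. 5.1 cM.

5.1 cM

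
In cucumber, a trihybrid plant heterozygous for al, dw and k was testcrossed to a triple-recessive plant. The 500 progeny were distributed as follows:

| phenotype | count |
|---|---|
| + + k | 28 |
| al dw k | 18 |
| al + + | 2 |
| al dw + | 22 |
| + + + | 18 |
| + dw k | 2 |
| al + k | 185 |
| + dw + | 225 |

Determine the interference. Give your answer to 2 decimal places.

The two most frequent reciprocal classes, + dw + and al + k, are the parental types, so the F1 was + dw + / al + k.
The two rarest classes, + dw k and al + +, are the double crossovers. Comparing them with the parentals, only the k allele has switched, so k is the middle locus and the order is al – k – dw.
al–k: (50 + 4)/500 = 0.1080; k–dw: (36 + 4)/500 = 0.0800.
Expected DCO frequency = 0.1080 × 0.0800 ≈ 0.00864; observed = 4/500 ≈ 0.00800.
Coefficient of coincidence = 0.00800/0.00864 ≈ 0.93; interference = 1 − 0.93 = 0.07.

0.07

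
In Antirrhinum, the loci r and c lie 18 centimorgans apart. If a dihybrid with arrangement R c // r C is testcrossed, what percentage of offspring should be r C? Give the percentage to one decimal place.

A map distance of 18 centimorgans corresponds to a recombination frequency of 0.180.
The F1 is R c / r C, so r C is a parental gamete class with expected frequency (1 − r)/2 = 0.820/2 = 0.4100.
That is 0.4100 = 41.0% of the progeny.

41.0%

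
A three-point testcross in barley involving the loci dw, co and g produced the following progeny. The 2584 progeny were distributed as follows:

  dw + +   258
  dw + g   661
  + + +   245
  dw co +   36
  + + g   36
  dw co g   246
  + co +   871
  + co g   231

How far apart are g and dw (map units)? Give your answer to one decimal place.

The two most frequent reciprocal classes, + co + and dw + g, are the parental types, so the F1 was + co + / dw + g.
The two rarest classes, dw co + and + + g, are the double crossovers. Comparing them with the parentals, only the dw allele has switched, so dw is the middle locus and the order is g – dw – co.
Crossovers in the g–dw interval produce the single-crossover classes + co g and dw + + (231 + 258 = 489) plus the double crossovers (72).
RF(g–dw) = (489 + 72) / 2584 = 561/2584 = 0.2171 → 21.7 map units.

21.7 map units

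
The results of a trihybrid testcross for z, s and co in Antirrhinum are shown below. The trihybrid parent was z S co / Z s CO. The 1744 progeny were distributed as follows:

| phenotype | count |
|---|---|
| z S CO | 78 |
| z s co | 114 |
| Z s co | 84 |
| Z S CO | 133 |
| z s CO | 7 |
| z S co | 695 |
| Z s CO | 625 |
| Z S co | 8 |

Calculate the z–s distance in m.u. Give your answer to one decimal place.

15.0 m.u.

The two rarest classes, Z S co and z s CO, are the double crossovers. Comparing them with the parentals, only the z allele has switched, so z is the middle locus and the order is s – z – co.
Crossovers in the s–z interval produce the single-crossover classes z s co and Z S CO (114 + 133 = 247) plus the double crossovers (15).
RF(s–z) = (247 + 15) / 1744 = 262/1744 = 0.1502 → 15.0 m.u.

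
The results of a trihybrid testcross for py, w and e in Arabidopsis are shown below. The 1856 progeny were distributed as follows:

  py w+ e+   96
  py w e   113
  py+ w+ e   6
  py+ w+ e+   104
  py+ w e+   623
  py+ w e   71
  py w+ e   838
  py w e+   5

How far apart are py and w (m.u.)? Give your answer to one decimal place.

12.3 m.u.

The two most frequent reciprocal classes, py+ w e+ and py w+ e, are the parental types, so the F1 was py+ w e+ / py w+ e.
The two rarest classes, py w e+ and py+ w+ e, are the double crossovers. Comparing them with the parentals, only the py allele has switched, so py is the middle locus and the order is w – py – e.
Crossovers in the w–py interval produce the single-crossover classes py+ w+ e+ and py w e (104 + 113 = 217) plus the double crossovers (11).
RF(w–py) = (217 + 11) / 1856 = 228/1856 = 0.1228 → 12.3 m.u.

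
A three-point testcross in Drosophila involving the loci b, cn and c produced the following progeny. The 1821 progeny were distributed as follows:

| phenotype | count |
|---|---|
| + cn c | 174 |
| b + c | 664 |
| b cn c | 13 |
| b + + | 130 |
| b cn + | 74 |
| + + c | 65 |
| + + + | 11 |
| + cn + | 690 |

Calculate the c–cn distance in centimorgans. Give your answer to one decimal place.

18.0 centimorgans

The two most frequent reciprocal classes, + cn + and b + c, are the parental types, so the F1 was + cn + / b + c.
The two rarest classes, + + + and b cn c, are the double crossovers. Comparing them with the parentals, only the cn allele has switched, so cn is the middle locus and the order is c – cn – b.
Crossovers in the c–cn interval produce the single-crossover classes + cn c and b + + (174 + 130 = 304) plus the double crossovers (24).
RF(c–cn) = (304 + 24) / 1821 = 328/1821 = 0.1801 → 18.0 centimorgans.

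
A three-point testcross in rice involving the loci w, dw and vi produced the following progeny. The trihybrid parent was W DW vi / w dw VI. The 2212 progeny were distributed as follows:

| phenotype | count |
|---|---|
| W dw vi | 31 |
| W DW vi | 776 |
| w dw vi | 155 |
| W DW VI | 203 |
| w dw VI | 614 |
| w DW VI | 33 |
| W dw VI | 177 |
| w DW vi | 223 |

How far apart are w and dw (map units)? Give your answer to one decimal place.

21.0 map units

The two rarest classes, W dw vi and w DW VI, are the double crossovers. Comparing them with the parentals, only the dw allele has switched, so dw is the middle locus and the order is vi – dw – w.
Crossovers in the dw–w interval produce the single-crossover classes w DW vi and W dw VI (223 + 177 = 400) plus the double crossovers (64).
RF(dw–w) = (400 + 64) / 2212 = 464/2212 = 0.2098 → 21.0 map units.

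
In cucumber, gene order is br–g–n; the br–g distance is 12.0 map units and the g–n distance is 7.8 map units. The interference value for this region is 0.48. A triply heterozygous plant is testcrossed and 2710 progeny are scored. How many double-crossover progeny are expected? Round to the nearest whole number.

Map distances give recombination frequencies of 0.120 and 0.078 for the two intervals.
With interference 0.48 (so coincidence = 0.52), expected double-crossover frequency = 0.120 × 0.078 × 0.52 = 0.00487.
Expected number = 0.00487 × 2710 = 13.19 ≈ 13.

13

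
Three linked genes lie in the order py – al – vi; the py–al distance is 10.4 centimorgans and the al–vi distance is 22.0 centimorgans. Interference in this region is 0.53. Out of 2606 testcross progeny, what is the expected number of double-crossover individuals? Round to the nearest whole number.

28

Map distances give recombination frequencies of 0.104 and 0.220 for the two intervals.
With interference 0.53 (so coincidence = 0.47), expected double-crossover frequency = 0.104 × 0.220 × 0.47 = 0.01075.
Expected number = 0.01075 × 2606 = 28.02 ≈ 28.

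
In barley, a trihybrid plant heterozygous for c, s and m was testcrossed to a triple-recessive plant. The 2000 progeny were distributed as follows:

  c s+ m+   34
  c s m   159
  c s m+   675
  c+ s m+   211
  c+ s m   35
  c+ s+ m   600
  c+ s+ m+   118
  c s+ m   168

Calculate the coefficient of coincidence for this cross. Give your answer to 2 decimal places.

The two most frequent reciprocal classes, c+ s+ m and c s m+, are the parental types, so the F1 was c+ s+ m / c s m+.
The two rarest classes, c+ s m and c s+ m+, are the double crossovers. Comparing them with the parentals, only the s allele has switched, so s is the middle locus and the order is c – s – m.
c–s: (379 + 69)/2000 = 0.2240; s–m: (277 + 69)/2000 = 0.1730.
Expected DCO frequency = 0.2240 × 0.1730 ≈ 0.03875; observed = 69/2000 ≈ 0.03450.
Coefficient of coincidence = 0.03450/0.03875 ≈ 0.89.

0.89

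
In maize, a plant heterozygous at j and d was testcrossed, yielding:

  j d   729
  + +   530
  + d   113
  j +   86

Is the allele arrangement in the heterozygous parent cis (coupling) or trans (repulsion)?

The two most frequent classes are + + (530) and j d (729); these are the parental (non-recombinant) types.
So the F1 carried + + on one chromosome and j d on the other — the recessive alleles are on the same chromosome (cis / coupling).

cis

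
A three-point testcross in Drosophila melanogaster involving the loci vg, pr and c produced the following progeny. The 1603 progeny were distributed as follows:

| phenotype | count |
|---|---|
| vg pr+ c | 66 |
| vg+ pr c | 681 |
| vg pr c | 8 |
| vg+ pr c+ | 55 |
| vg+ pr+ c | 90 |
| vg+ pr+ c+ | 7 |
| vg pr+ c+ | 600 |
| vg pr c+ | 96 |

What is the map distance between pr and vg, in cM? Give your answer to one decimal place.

12.5 cM

The two most frequent reciprocal classes, vg pr+ c+ and vg+ pr c, are the parental types, so the F1 was vg pr+ c+ / vg+ pr c.
The two rarest classes, vg+ pr+ c+ and vg pr c, are the double crossovers. Comparing them with the parentals, only the vg allele has switched, so vg is the middle locus and the order is c – vg – pr.
Crossovers in the vg–pr interval produce the single-crossover classes vg pr c+ and vg+ pr+ c (96 + 90 = 186) plus the double crossovers (15).
RF(vg–pr) = (186 + 15) / 1603 = 201/1603 = 0.1254 → 12.5 cM.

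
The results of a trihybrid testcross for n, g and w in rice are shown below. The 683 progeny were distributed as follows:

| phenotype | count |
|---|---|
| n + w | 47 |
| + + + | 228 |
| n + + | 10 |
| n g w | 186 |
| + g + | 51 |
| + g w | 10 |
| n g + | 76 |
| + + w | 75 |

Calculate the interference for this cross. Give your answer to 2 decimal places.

The two most frequent reciprocal classes, + + + and n g w, are the parental types, so the F1 was + + + / n g w.
The two rarest classes, n + + and + g w, are the double crossovers. Comparing them with the parentals, only the n allele has switched, so n is the middle locus and the order is w – n – g.
w–n: (151 + 20)/683 = 0.2504; n–g: (98 + 20)/683 = 0.1728.
Expected DCO frequency = 0.2504 × 0.1728 ≈ 0.04327; observed = 20/683 ≈ 0.02928.
Coefficient of coincidence = 0.02928/0.04327 ≈ 0.68; interference = 1 − 0.68 = 0.32.

0.32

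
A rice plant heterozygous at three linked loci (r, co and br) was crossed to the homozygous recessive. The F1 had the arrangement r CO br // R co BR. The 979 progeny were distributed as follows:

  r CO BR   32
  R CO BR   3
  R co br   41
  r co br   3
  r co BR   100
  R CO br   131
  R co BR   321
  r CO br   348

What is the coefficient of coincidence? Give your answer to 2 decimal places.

0.31

The two rarest classes, r co br and R CO BR, are the double crossovers. Comparing them with the parentals, only the co allele has switched, so co is the middle locus and the order is br – co – r.
br–co: (73 + 6)/979 = 0.0807; co–r: (231 + 6)/979 = 0.2421.
Expected DCO frequency = 0.0807 × 0.2421 ≈ 0.01954; observed = 6/979 ≈ 0.00613.
Coefficient of coincidence = 0.00613/0.01954 ≈ 0.31.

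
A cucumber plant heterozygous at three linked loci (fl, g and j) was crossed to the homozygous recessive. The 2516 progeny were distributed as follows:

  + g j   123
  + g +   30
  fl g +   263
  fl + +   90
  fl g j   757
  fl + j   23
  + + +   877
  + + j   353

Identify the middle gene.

The two most frequent reciprocal classes, fl g j and + + +, are the parental types, so the F1 was fl g j / + + +.
The two rarest classes, fl + j and + g +, are the double crossovers. Comparing them with the parentals, only the g allele has switched, so g is the middle locus and the order is fl – g – j.

g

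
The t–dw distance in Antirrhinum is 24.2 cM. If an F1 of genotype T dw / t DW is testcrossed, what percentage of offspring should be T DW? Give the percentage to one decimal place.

12.1%

A map distance of 24.2 cM corresponds to a recombination frequency of 0.242.
The F1 is T dw / t DW, so T DW is a recombinant gamete class with expected frequency r/2 = 0.242/2 = 0.1210.
That is 0.1210 = 12.1% of the progeny.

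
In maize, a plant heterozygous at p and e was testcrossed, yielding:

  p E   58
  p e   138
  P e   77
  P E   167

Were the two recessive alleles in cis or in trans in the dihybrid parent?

cis

The two most frequent classes are P E (167) and p e (138); these are the parental (non-recombinant) types.
So the F1 carried P E on one chromosome and p e on the other — the recessive alleles are on the same chromosome (cis / coupling).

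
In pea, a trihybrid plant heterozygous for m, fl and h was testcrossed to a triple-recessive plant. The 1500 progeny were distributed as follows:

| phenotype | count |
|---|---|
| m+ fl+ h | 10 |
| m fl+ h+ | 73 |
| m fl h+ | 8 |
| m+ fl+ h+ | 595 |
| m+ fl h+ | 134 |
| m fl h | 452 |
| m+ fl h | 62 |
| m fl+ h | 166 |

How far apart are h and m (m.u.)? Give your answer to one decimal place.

10.2 m.u.

The two most frequent reciprocal classes, m fl h and m+ fl+ h+, are the parental types, so the F1 was m fl h / m+ fl+ h+.
The two rarest classes, m fl h+ and m+ fl+ h, are the double crossovers. Comparing them with the parentals, only the h allele has switched, so h is the middle locus and the order is m – h – fl.
Crossovers in the m–h interval produce the single-crossover classes m+ fl h and m fl+ h+ (62 + 73 = 135) plus the double crossovers (18).
RF(m–h) = (135 + 18) / 1500 = 153/1500 = 0.1020 → 10.2 m.u.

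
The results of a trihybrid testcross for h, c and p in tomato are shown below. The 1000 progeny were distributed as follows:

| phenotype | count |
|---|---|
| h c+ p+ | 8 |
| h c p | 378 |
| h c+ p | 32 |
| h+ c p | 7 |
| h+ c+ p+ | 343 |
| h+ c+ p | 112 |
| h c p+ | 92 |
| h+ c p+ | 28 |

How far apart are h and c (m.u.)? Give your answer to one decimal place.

The two most frequent reciprocal classes, h+ c+ p+ and h c p, are the parental types, so the F1 was h+ c+ p+ / h c p.
The two rarest classes, h c+ p+ and h+ c p, are the double crossovers. Comparing them with the parentals, only the h allele has switched, so h is the middle locus and the order is c – h – p.
Crossovers in the c–h interval produce the single-crossover classes h+ c p+ and h c+ p (28 + 32 = 60) plus the double crossovers (15).
RF(c–h) = (60 + 15) / 1000 = 75/1000 = 0.0750 → 7.5 m.u.

7.5 m.u.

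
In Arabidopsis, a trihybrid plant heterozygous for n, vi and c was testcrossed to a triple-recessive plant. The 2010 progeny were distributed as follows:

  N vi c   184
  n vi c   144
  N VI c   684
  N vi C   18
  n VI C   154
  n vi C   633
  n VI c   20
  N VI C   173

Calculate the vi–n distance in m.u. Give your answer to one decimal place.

18.7 m.u.

The two most frequent reciprocal classes, N VI c and n vi C, are the parental types, so the F1 was N VI c / n vi C.
The two rarest classes, n VI c and N vi C, are the double crossovers. Comparing them with the parentals, only the n allele has switched, so n is the middle locus and the order is c – n – vi.
Crossovers in the n–vi interval produce the single-crossover classes N vi c and n VI C (184 + 154 = 338) plus the double crossovers (38).
RF(n–vi) = (338 + 38) / 2010 = 376/2010 = 0.1871 → 18.7 m.u.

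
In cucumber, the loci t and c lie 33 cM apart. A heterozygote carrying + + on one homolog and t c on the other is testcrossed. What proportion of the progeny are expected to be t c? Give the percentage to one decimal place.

A map distance of 33 cM corresponds to a recombination frequency of 0.330.
The F1 is + + / t c, so t c is a parental gamete class with expected frequency (1 − r)/2 = 0.670/2 = 0.3350.
That is 0.3350 = 33.5% of the progeny.

33.5%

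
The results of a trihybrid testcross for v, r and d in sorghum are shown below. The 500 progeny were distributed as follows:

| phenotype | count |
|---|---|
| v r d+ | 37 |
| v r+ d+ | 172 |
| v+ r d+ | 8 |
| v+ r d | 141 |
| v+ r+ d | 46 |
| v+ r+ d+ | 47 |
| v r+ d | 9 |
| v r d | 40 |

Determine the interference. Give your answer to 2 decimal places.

The two most frequent reciprocal classes, v r+ d+ and v+ r d, are the parental types, so the F1 was v r+ d+ / v+ r d.
The two rarest classes, v r+ d and v+ r d+, are the double crossovers. Comparing them with the parentals, only the d allele has switched, so d is the middle locus and the order is r – d – v.
r–d: (83 + 17)/500 = 0.2000; d–v: (87 + 17)/500 = 0.2080.
Expected DCO frequency = 0.2000 × 0.2080 ≈ 0.04160; observed = 17/500 ≈ 0.03400.
Coefficient of coincidence = 0.03400/0.04160 ≈ 0.82; interference = 1 − 0.82 = 0.18.

0.18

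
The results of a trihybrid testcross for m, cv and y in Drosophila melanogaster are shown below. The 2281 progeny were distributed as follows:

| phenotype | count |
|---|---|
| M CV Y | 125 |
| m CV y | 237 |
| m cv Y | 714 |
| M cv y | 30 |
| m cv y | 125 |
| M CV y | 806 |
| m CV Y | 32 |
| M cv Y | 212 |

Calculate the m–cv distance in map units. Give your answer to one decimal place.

The two most frequent reciprocal classes, m cv Y and M CV y, are the parental types, so the F1 was m cv Y / M CV y.
The two rarest classes, m CV Y and M cv y, are the double crossovers. Comparing them with the parentals, only the cv allele has switched, so cv is the middle locus and the order is y – cv – m.
Crossovers in the cv–m interval produce the single-crossover classes M cv Y and m CV y (212 + 237 = 449) plus the double crossovers (62).
RF(cv–m) = (449 + 62) / 2281 = 511/2281 = 0.2240 → 22.4 map units.

22.4 map units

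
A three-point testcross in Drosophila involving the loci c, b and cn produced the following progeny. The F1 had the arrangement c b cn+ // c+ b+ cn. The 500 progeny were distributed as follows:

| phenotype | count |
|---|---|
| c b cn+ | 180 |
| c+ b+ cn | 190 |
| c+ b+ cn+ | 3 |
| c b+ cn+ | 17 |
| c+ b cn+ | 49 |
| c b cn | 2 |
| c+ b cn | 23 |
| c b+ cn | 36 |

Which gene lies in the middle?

cn

The two rarest classes, c b cn and c+ b+ cn+, are the double crossovers. Comparing them with the parentals, only the cn allele has switched, so cn is the middle locus and the order is b – cn – c.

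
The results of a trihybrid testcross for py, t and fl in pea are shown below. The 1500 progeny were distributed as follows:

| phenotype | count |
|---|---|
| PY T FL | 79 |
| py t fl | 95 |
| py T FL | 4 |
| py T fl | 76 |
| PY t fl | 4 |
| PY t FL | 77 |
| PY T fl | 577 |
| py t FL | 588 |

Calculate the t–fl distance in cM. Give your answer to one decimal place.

12.1 cM

The two most frequent reciprocal classes, py t FL and PY T fl, are the parental types, so the F1 was py t FL / PY T fl.
The two rarest classes, py T FL and PY t fl, are the double crossovers. Comparing them with the parentals, only the t allele has switched, so t is the middle locus and the order is fl – t – py.
Crossovers in the fl–t interval produce the single-crossover classes py t fl and PY T FL (95 + 79 = 174) plus the double crossovers (8).
RF(fl–t) = (174 + 8) / 1500 = 182/1500 = 0.1213 → 12.1 cM.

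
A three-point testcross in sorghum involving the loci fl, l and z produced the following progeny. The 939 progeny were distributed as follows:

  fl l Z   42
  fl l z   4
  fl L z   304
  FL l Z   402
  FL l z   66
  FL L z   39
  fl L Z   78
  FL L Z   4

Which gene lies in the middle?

l

The two most frequent reciprocal classes, FL l Z and fl L z, are the parental types, so the F1 was FL l Z / fl L z.
The two rarest classes, FL L Z and fl l z, are the double crossovers. Comparing them with the parentals, only the l allele has switched, so l is the middle locus and the order is fl – l – z.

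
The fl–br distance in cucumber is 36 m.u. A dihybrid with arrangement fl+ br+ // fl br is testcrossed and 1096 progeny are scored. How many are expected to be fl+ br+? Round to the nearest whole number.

A map distance of 36 m.u. corresponds to a recombination frequency of 0.360.
The F1 is fl+ br+ / fl br, so fl+ br+ is a parental gamete class with expected frequency (1 − r)/2 = 0.640/2 = 0.3200.
Expected number = 0.3200 × 1096 = 350.72 ≈ 351.

351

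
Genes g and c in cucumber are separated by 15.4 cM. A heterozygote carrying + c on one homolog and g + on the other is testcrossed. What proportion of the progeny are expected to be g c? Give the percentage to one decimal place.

A map distance of 15.4 cM corresponds to a recombination frequency of 0.154.
The F1 is + c / g +, so g c is a recombinant gamete class with expected frequency r/2 = 0.154/2 = 0.0770.
That is 0.0770 = 7.7% of the progeny.

7.7%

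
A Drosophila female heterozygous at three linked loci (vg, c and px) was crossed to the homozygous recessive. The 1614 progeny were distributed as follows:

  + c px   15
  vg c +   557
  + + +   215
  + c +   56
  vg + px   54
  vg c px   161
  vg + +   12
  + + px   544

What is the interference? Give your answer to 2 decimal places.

0.21

The two most frequent reciprocal classes, + + px and vg c +, are the parental types, so the F1 was + + px / vg c +.
The two rarest classes, + c px and vg + +, are the double crossovers. Comparing them with the parentals, only the c allele has switched, so c is the middle locus and the order is vg – c – px.
vg–c: (110 + 27)/1614 = 0.0849; c–px: (376 + 27)/1614 = 0.2497.
Expected DCO frequency = 0.0849 × 0.2497 ≈ 0.02120; observed = 27/1614 ≈ 0.01673.
Coefficient of coincidence = 0.01673/0.02120 ≈ 0.79; interference = 1 − 0.79 = 0.21.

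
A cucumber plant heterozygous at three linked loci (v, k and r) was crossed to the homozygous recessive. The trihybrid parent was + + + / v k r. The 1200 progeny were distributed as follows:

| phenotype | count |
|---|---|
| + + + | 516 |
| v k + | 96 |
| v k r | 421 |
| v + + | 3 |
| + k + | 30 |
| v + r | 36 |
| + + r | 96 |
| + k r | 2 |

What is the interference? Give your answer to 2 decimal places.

The two rarest classes, v + + and + k r, are the double crossovers. Comparing them with the parentals, only the v allele has switched, so v is the middle locus and the order is r – v – k.
r–v: (192 + 5)/1200 = 0.1642; v–k: (66 + 5)/1200 = 0.0592.
Expected DCO frequency = 0.1642 × 0.0592 ≈ 0.00972; observed = 5/1200 ≈ 0.00417.
Coefficient of coincidence = 0.00417/0.00972 ≈ 0.43; interference = 1 − 0.43 = 0.57.

0.57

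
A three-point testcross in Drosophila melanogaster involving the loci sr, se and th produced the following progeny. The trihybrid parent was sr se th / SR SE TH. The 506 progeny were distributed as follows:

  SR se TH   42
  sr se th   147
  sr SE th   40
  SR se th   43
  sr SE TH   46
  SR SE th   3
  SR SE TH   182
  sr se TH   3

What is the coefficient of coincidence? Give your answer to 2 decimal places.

The two rarest classes, sr se TH and SR SE th, are the double crossovers. Comparing them with the parentals, only the th allele has switched, so th is the middle locus and the order is sr – th – se.
sr–th: (89 + 6)/506 = 0.1877; th–se: (82 + 6)/506 = 0.1739.
Expected DCO frequency = 0.1877 × 0.1739 ≈ 0.03264; observed = 6/506 ≈ 0.01186.
Coefficient of coincidence = 0.01186/0.03264 ≈ 0.36.

0.36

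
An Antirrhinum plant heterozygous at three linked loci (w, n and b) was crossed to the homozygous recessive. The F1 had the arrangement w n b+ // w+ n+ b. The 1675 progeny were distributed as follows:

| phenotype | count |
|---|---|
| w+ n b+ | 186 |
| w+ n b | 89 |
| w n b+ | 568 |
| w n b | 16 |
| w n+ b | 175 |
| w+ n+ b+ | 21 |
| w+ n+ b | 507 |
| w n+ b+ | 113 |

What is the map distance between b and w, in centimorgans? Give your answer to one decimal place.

The two rarest classes, w n b and w+ n+ b+, are the double crossovers. Comparing them with the parentals, only the b allele has switched, so b is the middle locus and the order is w – b – n.
Crossovers in the w–b interval produce the single-crossover classes w+ n b+ and w n+ b (186 + 175 = 361) plus the double crossovers (37).
RF(w–b) = (361 + 37) / 1675 = 398/1675 = 0.2376 → 23.8 centimorgans.

23.8 centimorgans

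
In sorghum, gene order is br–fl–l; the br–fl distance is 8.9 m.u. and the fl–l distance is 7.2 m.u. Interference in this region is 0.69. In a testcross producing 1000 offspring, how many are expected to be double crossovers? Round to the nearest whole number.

Map distances give recombination frequencies of 0.089 and 0.072 for the two intervals.
With interference 0.69 (so coincidence = 0.31), expected double-crossover frequency = 0.089 × 0.072 × 0.31 = 0.00199.
Expected number = 0.00199 × 1000 = 1.99 ≈ 2.

2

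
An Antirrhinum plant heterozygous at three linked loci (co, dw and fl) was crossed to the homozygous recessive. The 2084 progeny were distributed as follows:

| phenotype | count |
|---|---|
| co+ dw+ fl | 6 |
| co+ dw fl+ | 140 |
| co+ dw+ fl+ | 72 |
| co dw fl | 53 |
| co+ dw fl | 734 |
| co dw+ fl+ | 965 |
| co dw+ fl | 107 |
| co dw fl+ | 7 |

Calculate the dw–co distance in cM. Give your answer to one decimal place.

6.6 cM

The two most frequent reciprocal classes, co+ dw fl and co dw+ fl+, are the parental types, so the F1 was co+ dw fl / co dw+ fl+.
The two rarest classes, co+ dw+ fl and co dw fl+, are the double crossovers. Comparing them with the parentals, only the dw allele has switched, so dw is the middle locus and the order is fl – dw – co.
Crossovers in the dw–co interval produce the single-crossover classes co dw fl and co+ dw+ fl+ (53 + 72 = 125) plus the double crossovers (13).
RF(dw–co) = (125 + 13) / 2084 = 138/2084 = 0.0662 → 6.6 cM.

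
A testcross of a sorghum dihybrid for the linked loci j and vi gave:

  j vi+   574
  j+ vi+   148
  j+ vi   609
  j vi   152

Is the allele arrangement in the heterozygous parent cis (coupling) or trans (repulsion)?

The two most frequent classes are j+ vi (609) and j vi+ (574); these are the parental (non-recombinant) types.
So the F1 carried j+ vi on one chromosome and j vi+ on the other — the recessive alleles are on opposite chromosomes (trans / repulsion).

trans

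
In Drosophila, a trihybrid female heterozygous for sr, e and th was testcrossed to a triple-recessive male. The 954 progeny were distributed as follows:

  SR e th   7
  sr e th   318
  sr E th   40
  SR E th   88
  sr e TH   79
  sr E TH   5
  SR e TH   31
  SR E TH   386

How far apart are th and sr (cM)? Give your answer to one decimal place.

18.8 cM

The two most frequent reciprocal classes, SR E TH and sr e th, are the parental types, so the F1 was SR E TH / sr e th.
The two rarest classes, sr E TH and SR e th, are the double crossovers. Comparing them with the parentals, only the sr allele has switched, so sr is the middle locus and the order is th – sr – e.
Crossovers in the th–sr interval produce the single-crossover classes SR E th and sr e TH (88 + 79 = 167) plus the double crossovers (12).
RF(th–sr) = (167 + 12) / 954 = 179/954 = 0.1876 → 18.8 cM.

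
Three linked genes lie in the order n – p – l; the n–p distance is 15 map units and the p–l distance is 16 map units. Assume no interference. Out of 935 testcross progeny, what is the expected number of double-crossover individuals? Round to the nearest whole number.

22

Map distances give recombination frequencies of 0.150 and 0.160 for the two intervals.
With no interference, expected double-crossover frequency = 0.150 × 0.160 = 0.02400.
Expected number = 0.02400 × 935 = 22.44 ≈ 22.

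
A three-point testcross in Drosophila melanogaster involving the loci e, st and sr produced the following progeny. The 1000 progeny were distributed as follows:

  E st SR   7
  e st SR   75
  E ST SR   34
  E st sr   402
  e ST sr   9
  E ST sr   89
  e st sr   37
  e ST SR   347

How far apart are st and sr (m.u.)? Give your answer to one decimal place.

18.0 m.u.

The two most frequent reciprocal classes, e ST SR and E st sr, are the parental types, so the F1 was e ST SR / E st sr.
The two rarest classes, e ST sr and E st SR, are the double crossovers. Comparing them with the parentals, only the sr allele has switched, so sr is the middle locus and the order is st – sr – e.
Crossovers in the st–sr interval produce the single-crossover classes e st SR and E ST sr (75 + 89 = 164) plus the double crossovers (16).
RF(st–sr) = (164 + 16) / 1000 = 180/1000 = 0.1800 → 18.0 m.u.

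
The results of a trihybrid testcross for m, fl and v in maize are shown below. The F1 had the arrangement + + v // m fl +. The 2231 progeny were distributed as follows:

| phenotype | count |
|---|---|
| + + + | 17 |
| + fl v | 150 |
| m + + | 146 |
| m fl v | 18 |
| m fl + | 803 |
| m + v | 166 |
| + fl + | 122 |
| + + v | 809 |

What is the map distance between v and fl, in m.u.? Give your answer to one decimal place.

14.8 m.u.

The two rarest classes, + + + and m fl v, are the double crossovers. Comparing them with the parentals, only the v allele has switched, so v is the middle locus and the order is fl – v – m.
Crossovers in the fl–v interval produce the single-crossover classes + fl v and m + + (150 + 146 = 296) plus the double crossovers (35).
RF(fl–v) = (296 + 35) / 2231 = 331/2231 = 0.1484 → 14.8 m.u.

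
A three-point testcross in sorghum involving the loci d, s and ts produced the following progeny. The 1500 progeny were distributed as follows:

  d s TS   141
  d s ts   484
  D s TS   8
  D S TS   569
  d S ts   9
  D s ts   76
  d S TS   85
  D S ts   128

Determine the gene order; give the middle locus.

The two most frequent reciprocal classes, d s ts and D S TS, are the parental types, so the F1 was d s ts / D S TS.
The two rarest classes, d S ts and D s TS, are the double crossovers. Comparing them with the parentals, only the s allele has switched, so s is the middle locus and the order is d – s – ts.

s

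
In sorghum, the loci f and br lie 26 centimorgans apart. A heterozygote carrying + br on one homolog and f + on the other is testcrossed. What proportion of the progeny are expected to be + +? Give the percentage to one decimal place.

A map distance of 26 centimorgans corresponds to a recombination frequency of 0.260.
The F1 is + br / f +, so + + is a recombinant gamete class with expected frequency r/2 = 0.260/2 = 0.1300.
That is 0.1300 = 13.0% of the progeny.

13.0%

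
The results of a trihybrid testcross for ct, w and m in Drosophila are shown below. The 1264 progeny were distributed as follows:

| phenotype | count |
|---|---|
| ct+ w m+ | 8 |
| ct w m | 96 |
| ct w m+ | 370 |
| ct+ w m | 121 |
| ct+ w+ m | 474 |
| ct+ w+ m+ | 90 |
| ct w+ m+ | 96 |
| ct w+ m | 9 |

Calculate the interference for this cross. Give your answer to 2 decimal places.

The two most frequent reciprocal classes, ct w m+ and ct+ w+ m, are the parental types, so the F1 was ct w m+ / ct+ w+ m.
The two rarest classes, ct+ w m+ and ct w+ m, are the double crossovers. Comparing them with the parentals, only the ct allele has switched, so ct is the middle locus and the order is m – ct – w.
m–ct: (186 + 17)/1264 = 0.1606; ct–w: (217 + 17)/1264 = 0.1851.
Expected DCO frequency = 0.1606 × 0.1851 ≈ 0.02973; observed = 17/1264 ≈ 0.01345.
Coefficient of coincidence = 0.01345/0.02973 ≈ 0.45; interference = 1 − 0.45 = 0.55.

0.55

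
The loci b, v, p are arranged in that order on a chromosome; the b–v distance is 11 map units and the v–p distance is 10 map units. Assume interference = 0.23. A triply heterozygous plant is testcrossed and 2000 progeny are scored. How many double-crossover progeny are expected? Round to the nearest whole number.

Map distances give recombination frequencies of 0.110 and 0.100 for the two intervals.
With interference 0.23 (so coincidence = 0.77), expected double-crossover frequency = 0.110 × 0.100 × 0.77 = 0.00847.
Expected number = 0.00847 × 2000 = 16.94 ≈ 17.

17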